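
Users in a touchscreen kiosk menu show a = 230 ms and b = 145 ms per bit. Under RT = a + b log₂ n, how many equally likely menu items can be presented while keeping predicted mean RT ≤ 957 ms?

32

Set 230 + 145·log₂ n ≤ 957 → log₂ n ≤ (957 − 230)/145 = 5.0138.
So n ≤ 2^5.0138 = 32.307; the largest integer n is 32.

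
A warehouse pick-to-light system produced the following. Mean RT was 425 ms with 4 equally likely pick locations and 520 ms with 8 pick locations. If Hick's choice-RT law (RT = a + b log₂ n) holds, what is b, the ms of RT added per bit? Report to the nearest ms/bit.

b = (RT₂ − RT₁)/(log₂ n₂ − log₂ n₁) = (520 − 425)/(3 − 2) = 95 ms/bit.

95 ms/bit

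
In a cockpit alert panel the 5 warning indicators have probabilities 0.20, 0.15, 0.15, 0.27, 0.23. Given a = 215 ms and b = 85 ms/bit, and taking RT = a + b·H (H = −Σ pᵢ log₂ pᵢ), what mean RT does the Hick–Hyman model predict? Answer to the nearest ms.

409 ms

H = 0.20·log₂(1/0.20) + 0.15·log₂(1/0.15) + 0.15·log₂(1/0.15) + 0.27·log₂(1/0.27) + 0.23·log₂(1/0.23) = 2.2832 bits.
RT = 215 + 85 × 2.2832 = 409.07 ms.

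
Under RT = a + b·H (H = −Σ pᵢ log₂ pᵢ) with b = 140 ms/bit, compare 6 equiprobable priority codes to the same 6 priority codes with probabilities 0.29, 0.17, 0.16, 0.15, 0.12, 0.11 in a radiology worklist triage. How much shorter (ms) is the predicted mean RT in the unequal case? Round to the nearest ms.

11 ms

Equiprobable entropy H₀ = log₂ 6 = 2.5850 bits.
Skewed entropy H = −Σ pᵢ log₂ pᵢ = 2.5034 bits.
ΔRT = b·(H₀ − H) = 140 × 0.0816 = 11.42 ms.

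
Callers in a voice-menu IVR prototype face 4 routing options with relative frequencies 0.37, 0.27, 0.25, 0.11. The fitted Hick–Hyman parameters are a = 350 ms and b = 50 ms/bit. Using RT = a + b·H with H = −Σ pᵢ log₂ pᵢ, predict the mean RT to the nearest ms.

445 ms

H = 0.37·log₂(1/0.37) + 0.27·log₂(1/0.27) + 0.25·log₂(1/0.25) + 0.11·log₂(1/0.11) = 1.8910 bits.
RT = 350 + 50 × 1.8910 = 444.55 ms.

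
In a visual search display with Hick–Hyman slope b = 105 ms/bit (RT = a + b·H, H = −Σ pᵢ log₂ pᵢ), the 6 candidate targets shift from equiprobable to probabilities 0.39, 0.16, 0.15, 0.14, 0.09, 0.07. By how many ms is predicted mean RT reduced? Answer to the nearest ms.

26 ms

The RT saving is b·ΔH. Equiprobable H₀ = log₂(6) = 2.5850 bits; with the given probabilities H = 2.3417 bits.
b·(H₀ − H) = 105 × (2.5850 − 2.3417) = 25.54 ms.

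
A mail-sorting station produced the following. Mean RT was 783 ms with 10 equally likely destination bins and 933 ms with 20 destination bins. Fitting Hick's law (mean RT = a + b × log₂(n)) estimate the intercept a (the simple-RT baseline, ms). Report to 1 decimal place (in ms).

Slope: b = (933 − 783) / (log₂ 20 − log₂ 10) = 150/1.0000 = 150.000 ms/bit.
Intercept: a = 783 − 150.000·log₂(10) = 284.711 ms.

284.7 ms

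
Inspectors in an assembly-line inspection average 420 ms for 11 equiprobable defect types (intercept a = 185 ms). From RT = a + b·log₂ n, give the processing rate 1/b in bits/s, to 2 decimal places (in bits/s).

Choice component = 420 − 185 = 235 ms over log₂(11) = 3.4594 bits.
b = 235 / 3.4594 = 67.930 ms/bit, so 1/b = 14.721 bits/s.

14.72 bits/s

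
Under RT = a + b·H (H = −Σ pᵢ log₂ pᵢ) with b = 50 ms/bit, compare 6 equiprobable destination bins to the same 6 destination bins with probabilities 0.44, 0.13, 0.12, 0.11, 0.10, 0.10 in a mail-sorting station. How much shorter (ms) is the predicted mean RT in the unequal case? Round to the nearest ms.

15 ms

Equiprobable entropy H₀ = log₂ 6 = 2.5850 bits.
Skewed entropy H = −Σ pᵢ log₂ pᵢ = 2.2855 bits.
ΔRT = b·(H₀ − H) = 50 × 0.2994 = 14.97 ms.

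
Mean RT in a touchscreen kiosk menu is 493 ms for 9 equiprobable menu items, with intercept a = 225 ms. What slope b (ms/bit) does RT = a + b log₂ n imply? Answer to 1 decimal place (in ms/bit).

b = (493 − 225) / log₂(9) = 268 / 3.1699 = 84.545 ms/bit.

84.5 ms/bit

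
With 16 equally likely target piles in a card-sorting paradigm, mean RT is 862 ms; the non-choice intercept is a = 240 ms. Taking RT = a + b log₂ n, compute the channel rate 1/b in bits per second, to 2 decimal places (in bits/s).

Choice component = 862 − 240 = 622 ms over log₂(16) = 4 bits.
b = 622 / 4 = 155.500 ms/bit, so 1/b = 6.431 bits/s.

6.43 bits/s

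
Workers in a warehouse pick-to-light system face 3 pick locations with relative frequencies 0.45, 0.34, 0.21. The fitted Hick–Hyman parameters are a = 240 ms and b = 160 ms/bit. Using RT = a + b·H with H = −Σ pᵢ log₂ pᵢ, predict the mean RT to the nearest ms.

483 ms

H = 0.45·log₂(1/0.45) + 0.34·log₂(1/0.34) + 0.21·log₂(1/0.21) = 1.5204 bits.
RT = 240 + 160 × 1.5204 = 483.26 ms.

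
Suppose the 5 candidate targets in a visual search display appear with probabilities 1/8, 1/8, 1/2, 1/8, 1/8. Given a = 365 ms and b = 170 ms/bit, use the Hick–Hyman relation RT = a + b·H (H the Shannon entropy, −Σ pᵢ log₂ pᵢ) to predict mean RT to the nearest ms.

705 ms

H = −Σ pᵢ log₂ pᵢ = 0.125·3 + 0.125·3 + 0.5·1 + 0.125·3 + 0.125·3 = 2.000 bits.
RT = 365 + 170 × 2.000 = 705.00 ms.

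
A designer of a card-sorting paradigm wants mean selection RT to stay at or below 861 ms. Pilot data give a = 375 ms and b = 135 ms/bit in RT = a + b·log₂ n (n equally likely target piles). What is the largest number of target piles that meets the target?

12

Set 375 + 135·log₂ n ≤ 861 → log₂ n ≤ (861 − 375)/135 = 3.6000.
So n ≤ 2^3.6000 = 12.126; the largest integer n is 12.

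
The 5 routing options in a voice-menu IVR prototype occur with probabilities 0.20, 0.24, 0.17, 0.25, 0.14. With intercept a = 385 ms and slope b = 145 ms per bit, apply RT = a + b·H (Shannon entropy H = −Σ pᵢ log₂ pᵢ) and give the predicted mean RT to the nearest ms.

717 ms

H = 0.20·log₂(1/0.20) + 0.24·log₂(1/0.24) + 0.17·log₂(1/0.17) + 0.25·log₂(1/0.25) + 0.14·log₂(1/0.14) = 2.2902 bits.
RT = 385 + 145 × 2.2902 = 717.08 ms.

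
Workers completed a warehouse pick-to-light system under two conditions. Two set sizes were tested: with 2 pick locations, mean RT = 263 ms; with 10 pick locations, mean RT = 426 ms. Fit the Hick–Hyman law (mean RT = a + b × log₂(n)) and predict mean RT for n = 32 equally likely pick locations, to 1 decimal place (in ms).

543.8 ms

With log₂ n on the abscissa the relation is linear; from the two conditions:
  b = (426 − 263) / (log₂ 10 − log₂ 2) = 163 / (3.3219 − 1) = 70.200 ms/bit
  a = 263 − 70.200 × 1 = 192.800 ms
Then RT(32) = 192.800 + 70.200 × log₂ 32 = 192.800 + 70.200 × 5 ≈ 543.801 ms.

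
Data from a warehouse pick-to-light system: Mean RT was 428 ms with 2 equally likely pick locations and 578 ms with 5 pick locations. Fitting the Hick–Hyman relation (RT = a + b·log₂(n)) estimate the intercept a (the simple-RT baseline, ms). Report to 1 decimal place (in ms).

Slope: b = (578 − 428) / (log₂ 5 − log₂ 2) = 150/1.3219 = 113.471 ms/bit.
a = RT₁ − b·log₂ n₁ = 428 − 113.471 × 1 = 314.529 ms.

314.5 ms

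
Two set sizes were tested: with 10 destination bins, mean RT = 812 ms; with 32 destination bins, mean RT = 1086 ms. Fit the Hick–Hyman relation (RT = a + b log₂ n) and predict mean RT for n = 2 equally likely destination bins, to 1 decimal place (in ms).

RT is linear in log₂ n, so two points fix the line:
  b = (1086 − 812) / (log₂ 32 − log₂ 10) = 274 / (5 − 3.3219) = 163.283 ms/bit
  a = 812 − 163.283 × 3.3219 = 269.587 ms
Then RT(2) = 269.587 + 163.283 × log₂ 2 = 269.587 + 163.283 × 1 ≈ 432.869 ms.

432.9 ms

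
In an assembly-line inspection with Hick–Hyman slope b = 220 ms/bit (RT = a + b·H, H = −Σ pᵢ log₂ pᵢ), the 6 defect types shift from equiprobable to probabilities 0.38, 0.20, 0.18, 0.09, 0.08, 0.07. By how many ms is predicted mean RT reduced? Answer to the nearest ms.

60 ms

Equiprobable entropy H₀ = log₂ 6 = 2.5850 bits.
Skewed entropy H = −Σ pᵢ log₂ pᵢ = 2.3129 bits.
ΔRT = b·(H₀ − H) = 220 × 0.2721 = 59.86 ms.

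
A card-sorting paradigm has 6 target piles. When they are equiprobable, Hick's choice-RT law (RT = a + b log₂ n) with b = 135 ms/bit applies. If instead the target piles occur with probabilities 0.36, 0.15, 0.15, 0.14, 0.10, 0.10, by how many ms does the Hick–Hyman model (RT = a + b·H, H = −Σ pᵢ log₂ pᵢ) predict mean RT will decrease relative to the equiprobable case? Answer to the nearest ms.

Equiprobable entropy H₀ = log₂ 6 = 2.5850 bits.
Skewed entropy H = −Σ pᵢ log₂ pᵢ = 2.4132 bits.
ΔRT = b·(H₀ − H) = 135 × 0.1718 = 23.19 ms.

23 ms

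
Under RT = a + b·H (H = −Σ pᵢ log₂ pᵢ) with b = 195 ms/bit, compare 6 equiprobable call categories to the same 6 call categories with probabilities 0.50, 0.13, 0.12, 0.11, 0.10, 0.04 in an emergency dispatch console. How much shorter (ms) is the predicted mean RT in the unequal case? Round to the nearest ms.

91 ms

Equiprobable entropy H₀ = log₂ 6 = 2.5850 bits.
Skewed entropy H = −Σ pᵢ log₂ pᵢ = 2.1179 bits.
ΔRT = b·(H₀ − H) = 195 × 0.4670 = 91.07 ms.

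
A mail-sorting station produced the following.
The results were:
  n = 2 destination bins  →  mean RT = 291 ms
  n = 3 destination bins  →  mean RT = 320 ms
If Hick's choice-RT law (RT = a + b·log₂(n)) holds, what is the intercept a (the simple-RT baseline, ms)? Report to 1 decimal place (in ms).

241.4 ms

b = (RT₂ − RT₁)/(log₂ n₂ − log₂ n₁) = (320 − 291)/(1.5850 − 1) = 49.576 ms/bit.
Intercept: a = 291 − 49.576·log₂(2) = 241.424 ms.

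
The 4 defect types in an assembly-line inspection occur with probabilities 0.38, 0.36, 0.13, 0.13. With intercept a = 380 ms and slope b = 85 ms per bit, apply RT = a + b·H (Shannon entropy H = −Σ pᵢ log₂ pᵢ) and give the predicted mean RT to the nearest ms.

535 ms

H = 0.38·log₂(1/0.38) + 0.36·log₂(1/0.36) + 0.13·log₂(1/0.13) + 0.13·log₂(1/0.13) = 1.8264 bits.
RT = 380 + 85 × 1.8264 = 535.24 ms.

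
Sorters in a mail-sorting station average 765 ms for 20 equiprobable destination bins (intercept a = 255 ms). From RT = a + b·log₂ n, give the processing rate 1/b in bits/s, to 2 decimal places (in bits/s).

8.47 bits/s

Choice component = 765 − 255 = 510 ms over log₂(20) = 4.3219 bits.
b = 510 / 4.3219 = 118.003 ms/bit, so 1/b = 8.474 bits/s.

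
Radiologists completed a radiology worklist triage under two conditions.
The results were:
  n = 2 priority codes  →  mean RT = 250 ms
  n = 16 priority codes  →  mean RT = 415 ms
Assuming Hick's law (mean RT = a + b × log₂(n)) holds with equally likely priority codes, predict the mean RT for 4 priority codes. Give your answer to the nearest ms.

RT is linear in log₂ n, so two points fix the line:
  b = (415 − 250) / (log₂ 16 − log₂ 2) = 165 / (4 − 1) = 55 ms/bit
  a = 250 − 55 × 1 = 195 ms
Then RT(4) = 195 + 55 × log₂ 4 = 195 + 55 × 2 ≈ 305.000 ms.

305 ms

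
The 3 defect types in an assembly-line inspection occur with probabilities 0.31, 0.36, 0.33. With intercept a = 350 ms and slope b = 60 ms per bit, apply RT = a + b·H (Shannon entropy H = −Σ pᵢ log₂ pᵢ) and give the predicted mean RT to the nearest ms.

H = 0.31·log₂(1/0.31) + 0.36·log₂(1/0.36) + 0.33·log₂(1/0.33) = 1.5822 bits.
RT = 350 + 60 × 1.5822 = 444.93 ms.

445 ms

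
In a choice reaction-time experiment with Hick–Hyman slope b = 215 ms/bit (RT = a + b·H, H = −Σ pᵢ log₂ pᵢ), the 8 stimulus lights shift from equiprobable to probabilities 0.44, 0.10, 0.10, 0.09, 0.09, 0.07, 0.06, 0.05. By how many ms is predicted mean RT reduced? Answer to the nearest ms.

99 ms

The RT saving is b·ΔH. Equiprobable H₀ = log₂(8) = 3.0000 bits; with the given probabilities H = 2.5390 bits.
b·(H₀ − H) = 215 × (3.0000 − 2.5390) = 99.11 ms.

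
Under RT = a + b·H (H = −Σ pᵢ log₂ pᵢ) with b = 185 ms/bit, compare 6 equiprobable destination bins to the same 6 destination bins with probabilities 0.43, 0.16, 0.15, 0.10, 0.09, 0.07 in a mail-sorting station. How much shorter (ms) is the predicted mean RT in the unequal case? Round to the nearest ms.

Equiprobable entropy H₀ = log₂ 6 = 2.5850 bits.
Skewed entropy H = −Σ pᵢ log₂ pᵢ = 2.2705 bits.
ΔRT = b·(H₀ − H) = 185 × 0.3144 = 58.17 ms.

58 ms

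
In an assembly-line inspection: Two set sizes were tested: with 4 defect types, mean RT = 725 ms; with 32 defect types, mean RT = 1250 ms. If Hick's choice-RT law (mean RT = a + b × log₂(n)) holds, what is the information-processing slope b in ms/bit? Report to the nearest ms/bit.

b = (RT₂ − RT₁)/(log₂ n₂ − log₂ n₁) = (1250 − 725)/(5 − 2) = 175 ms/bit.

175 ms/bit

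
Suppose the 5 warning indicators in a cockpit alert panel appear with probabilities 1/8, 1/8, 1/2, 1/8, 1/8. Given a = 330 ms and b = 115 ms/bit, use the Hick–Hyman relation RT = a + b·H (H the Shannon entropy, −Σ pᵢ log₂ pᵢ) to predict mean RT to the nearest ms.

Each term −pᵢ log₂ pᵢ: 0.125·3 + 0.125·3 + 0.5·1 + 0.125·3 + 0.125·3; summed, H = 2.000 bits.
Mean RT = a + bH = 330 + 115·2.000 = 560.00 ms.

560 ms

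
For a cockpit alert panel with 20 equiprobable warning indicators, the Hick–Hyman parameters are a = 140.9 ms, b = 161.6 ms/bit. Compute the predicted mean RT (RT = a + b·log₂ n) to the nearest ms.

log₂(20) = 4.3219 bits, so RT = 140.9 + 161.6 × 4.3219 ≈ 839.324 ms.

839 ms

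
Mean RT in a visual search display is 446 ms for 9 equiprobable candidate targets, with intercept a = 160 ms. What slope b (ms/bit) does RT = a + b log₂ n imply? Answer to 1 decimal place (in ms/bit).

log₂(9) = 3.1699 bits.
b = (RT − a)/log₂ n = (446 − 160) / 3.1699 = 90.223 ms/bit.

90.2 ms/bit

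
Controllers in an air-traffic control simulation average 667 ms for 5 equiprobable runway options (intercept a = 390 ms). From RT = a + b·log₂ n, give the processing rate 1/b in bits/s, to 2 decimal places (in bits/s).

8.38 bits/s

Choice component = 667 − 390 = 277 ms over log₂(5) = 2.3219 bits.
b = 277 / 2.3219 = 119.297 ms/bit, so 1/b = 8.382 bits/s.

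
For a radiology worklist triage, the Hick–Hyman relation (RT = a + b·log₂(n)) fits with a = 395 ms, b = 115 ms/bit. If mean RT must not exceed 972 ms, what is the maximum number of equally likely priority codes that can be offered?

115·log₂ n ≤ 972 − 395 = 577, giving log₂ n ≤ 5.0174 and n ≤ 32.388. The largest whole number is 32.

32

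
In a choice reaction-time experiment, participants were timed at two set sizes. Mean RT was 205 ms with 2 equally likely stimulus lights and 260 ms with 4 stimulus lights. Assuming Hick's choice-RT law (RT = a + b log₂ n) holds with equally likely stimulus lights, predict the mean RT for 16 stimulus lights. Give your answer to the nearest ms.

370 ms

RT is linear in log₂ n, so two points fix the line:
  b = (260 − 205) / (log₂ 4 − log₂ 2) = 55 / (2 − 1) = 55 ms/bit
  a = 205 − 55 × 1 = 150 ms
Then RT(16) = 150 + 55 × log₂ 16 = 150 + 55 × 4 ≈ 370.000 ms.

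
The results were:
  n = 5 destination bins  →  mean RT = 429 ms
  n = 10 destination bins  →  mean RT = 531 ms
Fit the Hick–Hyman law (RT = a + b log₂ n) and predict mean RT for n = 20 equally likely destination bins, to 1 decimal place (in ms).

Fit slope and intercept:
  b = (531 − 429) / (log₂ 10 − log₂ 5) = 102 / (3.3219 − 2.3219) = 102.000 ms/bit
  a = 429 − 102.000 × 2.3219 = 192.163 ms
Then RT(20) = 192.163 + 102.000 × log₂ 20 = 192.163 + 102.000 × 4.3219 ≈ 633.000 ms.

633.0 ms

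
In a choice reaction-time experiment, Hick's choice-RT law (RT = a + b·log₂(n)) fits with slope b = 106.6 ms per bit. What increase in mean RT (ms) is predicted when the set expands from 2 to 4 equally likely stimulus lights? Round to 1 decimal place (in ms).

106.6 ms

ΔRT = (a + b log₂ n₂) − (a + b log₂ n₁) = b·(log₂ n₂ − log₂ n₁).
log₂(4) − log₂(2) = log₂(4/2) = log₂(2) = 1.
ΔRT = 106.6 × 1.0000 = 106.600 ms.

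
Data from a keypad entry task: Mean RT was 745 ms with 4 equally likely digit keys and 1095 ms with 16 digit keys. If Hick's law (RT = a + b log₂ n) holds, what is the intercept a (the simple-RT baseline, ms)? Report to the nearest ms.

395 ms

Slope: b = (1095 − 745) / (log₂ 16 − log₂ 4) = 350/2.0000 = 175 ms/bit.
a = RT₁ − b·log₂ n₁ = 745 − 175 × 2 = 395.000 ms.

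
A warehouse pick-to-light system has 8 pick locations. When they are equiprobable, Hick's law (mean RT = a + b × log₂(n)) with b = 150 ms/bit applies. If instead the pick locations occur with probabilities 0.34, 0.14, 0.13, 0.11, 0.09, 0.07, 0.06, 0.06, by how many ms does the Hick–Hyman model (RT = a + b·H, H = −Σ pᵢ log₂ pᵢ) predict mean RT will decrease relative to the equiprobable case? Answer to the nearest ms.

Equiprobable entropy H₀ = log₂ 8 = 3.0000 bits.
Skewed entropy H = −Σ pᵢ log₂ pᵢ = 2.7275 bits.
ΔRT = b·(H₀ − H) = 150 × 0.2725 = 40.88 ms.

41 ms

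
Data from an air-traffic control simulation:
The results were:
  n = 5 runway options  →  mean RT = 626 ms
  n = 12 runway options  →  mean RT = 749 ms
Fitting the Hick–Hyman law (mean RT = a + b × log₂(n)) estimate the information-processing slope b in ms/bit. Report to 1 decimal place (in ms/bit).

b = (RT₂ − RT₁)/(log₂ n₂ − log₂ n₁) = (749 − 626)/(3.5850 − 2.3219) = 97.385 ms/bit.

97.4 ms/bit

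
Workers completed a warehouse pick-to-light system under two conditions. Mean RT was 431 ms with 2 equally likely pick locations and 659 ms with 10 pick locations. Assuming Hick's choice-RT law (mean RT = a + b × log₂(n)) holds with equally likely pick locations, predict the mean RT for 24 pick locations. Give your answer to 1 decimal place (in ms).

RT is linear in log₂ n, so two points fix the line:
  b = (659 − 431) / (log₂ 10 − log₂ 2) = 228 / (3.3219 − 1) = 98.194 ms/bit
  a = 431 − 98.194 × 1 = 332.806 ms
Then RT(24) = 332.806 + 98.194 × log₂ 24 = 332.806 + 98.194 × 4.5850 ≈ 783.023 ms.

783.0 ms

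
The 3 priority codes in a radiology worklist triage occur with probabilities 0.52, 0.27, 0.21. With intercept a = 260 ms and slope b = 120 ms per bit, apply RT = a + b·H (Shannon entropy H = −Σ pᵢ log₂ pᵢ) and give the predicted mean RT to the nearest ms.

H = 0.52·log₂(1/0.52) + 0.27·log₂(1/0.27) + 0.21·log₂(1/0.21) = 1.4734 bits.
RT = 260 + 120 × 1.4734 = 436.81 ms.

437 ms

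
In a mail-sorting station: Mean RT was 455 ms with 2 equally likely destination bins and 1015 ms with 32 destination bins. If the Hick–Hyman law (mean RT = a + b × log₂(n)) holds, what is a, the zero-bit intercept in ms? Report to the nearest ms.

315 ms

b = (RT₂ − RT₁)/(log₂ n₂ − log₂ n₁) = (1015 − 455)/(5 − 1) = 140 ms/bit.
a = RT₁ − b·log₂ n₁ = 455 − 140 × 1 = 315.000 ms.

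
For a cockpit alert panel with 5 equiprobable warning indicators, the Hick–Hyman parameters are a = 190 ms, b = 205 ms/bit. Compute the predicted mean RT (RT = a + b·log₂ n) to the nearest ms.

666 ms

log₂(5) = 2.3219 bits, so RT = 190 + 205 × 2.3219 ≈ 665.995 ms.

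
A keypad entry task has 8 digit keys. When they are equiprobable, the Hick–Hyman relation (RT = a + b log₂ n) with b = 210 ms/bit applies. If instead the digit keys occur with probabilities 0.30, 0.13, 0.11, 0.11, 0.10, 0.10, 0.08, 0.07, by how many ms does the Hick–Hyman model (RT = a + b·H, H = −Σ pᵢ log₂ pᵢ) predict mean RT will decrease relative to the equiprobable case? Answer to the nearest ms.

The RT saving is b·ΔH. Equiprobable H₀ = log₂(8) = 3.0000 bits; with the given probabilities H = 2.8288 bits.
b·(H₀ − H) = 210 × (3.0000 − 2.8288) = 35.96 ms.

36 ms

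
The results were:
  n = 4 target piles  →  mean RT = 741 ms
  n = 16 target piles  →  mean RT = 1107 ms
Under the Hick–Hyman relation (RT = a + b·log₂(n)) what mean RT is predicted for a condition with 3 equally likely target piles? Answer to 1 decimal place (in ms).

Fit slope and intercept:
  b = (1107 − 741) / (log₂ 16 − log₂ 4) = 366 / (4 − 2) = 183.000 ms/bit
  a = 741 − 183.000 × 2 = 375.000 ms
Then RT(3) = 375.000 + 183.000 × log₂ 3 = 375.000 + 183.000 × 1.5850 ≈ 665.048 ms.

665.0 ms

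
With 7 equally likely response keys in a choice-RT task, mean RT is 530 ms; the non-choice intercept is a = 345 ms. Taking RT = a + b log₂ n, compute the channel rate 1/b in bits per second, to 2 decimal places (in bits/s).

Choice component = 530 − 345 = 185 ms over log₂(7) = 2.8074 bits.
b = 185 / 2.8074 = 65.898 ms/bit, so 1/b = 15.175 bits/s.

15.17 bits/s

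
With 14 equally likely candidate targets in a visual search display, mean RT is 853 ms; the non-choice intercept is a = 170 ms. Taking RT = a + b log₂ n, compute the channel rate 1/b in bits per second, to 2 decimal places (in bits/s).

b = (853 − 170)/log₂ 14 = 683/3.8074 = 179.390 ms per bit = 0.17939 s/bit; the reciprocal is 5.574 bits/s.

5.57 bits/s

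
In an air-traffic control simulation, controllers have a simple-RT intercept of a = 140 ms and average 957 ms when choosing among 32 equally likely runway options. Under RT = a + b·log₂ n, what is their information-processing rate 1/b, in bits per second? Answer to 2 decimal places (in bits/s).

b = (957 − 140)/log₂ 32 = 817/5 = 163.400 ms per bit = 0.16340 s/bit; the reciprocal is 6.120 bits/s.

6.12 bits/s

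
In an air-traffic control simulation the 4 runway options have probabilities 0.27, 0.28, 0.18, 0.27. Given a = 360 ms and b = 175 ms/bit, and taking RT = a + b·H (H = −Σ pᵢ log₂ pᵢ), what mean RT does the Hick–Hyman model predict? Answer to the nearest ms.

H = 0.27·log₂(1/0.27) + 0.28·log₂(1/0.28) + 0.18·log₂(1/0.18) + 0.27·log₂(1/0.27) = 1.9796 bits.
RT = 360 + 175 × 1.9796 = 706.42 ms.

706 ms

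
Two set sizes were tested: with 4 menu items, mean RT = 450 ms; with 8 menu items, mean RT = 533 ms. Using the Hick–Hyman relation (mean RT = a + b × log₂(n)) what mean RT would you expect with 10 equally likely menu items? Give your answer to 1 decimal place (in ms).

559.7 ms

With log₂ n on the abscissa the relation is linear; from the two conditions:
  b = (533 − 450) / (log₂ 8 − log₂ 4) = 83 / (3 − 2) = 83.000 ms/bit
  a = 450 − 83.000 × 2 = 284.000 ms
Then RT(10) = 284.000 + 83.000 × log₂ 10 = 284.000 + 83.000 × 3.3219 ≈ 559.720 ms.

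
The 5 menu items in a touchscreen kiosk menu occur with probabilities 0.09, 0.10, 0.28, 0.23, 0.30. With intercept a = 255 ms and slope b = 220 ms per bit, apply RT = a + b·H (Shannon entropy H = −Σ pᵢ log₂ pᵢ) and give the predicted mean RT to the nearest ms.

H = 0.09·log₂(1/0.09) + 0.10·log₂(1/0.10) + 0.28·log₂(1/0.28) + 0.23·log₂(1/0.23) + 0.30·log₂(1/0.30) = 2.1678 bits.
RT = 255 + 220 × 2.1678 = 731.92 ms.

732 ms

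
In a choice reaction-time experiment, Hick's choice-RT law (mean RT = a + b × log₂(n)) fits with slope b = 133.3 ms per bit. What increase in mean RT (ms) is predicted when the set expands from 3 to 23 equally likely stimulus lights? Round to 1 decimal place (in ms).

The intercept a cancels: ΔRT = b·(log₂ n₂ − log₂ n₁) = b·log₂(n₂/n₁).
log₂(23) − log₂(3) = 4.5236 − 1.5850 = 2.9386.
ΔRT = 133.3 × 2.9386 = 391.715 ms.

391.7 ms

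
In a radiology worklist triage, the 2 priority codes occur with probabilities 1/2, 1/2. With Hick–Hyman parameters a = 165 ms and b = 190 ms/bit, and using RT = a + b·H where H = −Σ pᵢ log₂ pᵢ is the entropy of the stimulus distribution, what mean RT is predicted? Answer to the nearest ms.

355 ms

H = −Σ pᵢ log₂ pᵢ = 0.5·1 + 0.5·1 = 1.000 bits.
RT = 165 + 190 × 1.000 = 355.00 ms.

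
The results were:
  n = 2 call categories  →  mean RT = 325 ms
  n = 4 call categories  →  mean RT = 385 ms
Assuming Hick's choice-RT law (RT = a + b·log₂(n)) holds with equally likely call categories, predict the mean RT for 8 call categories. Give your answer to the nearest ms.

445 ms

RT is linear in log₂ n, so two points fix the line:
  b = (385 − 325) / (log₂ 4 − log₂ 2) = 60 / (2 − 1) = 60 ms/bit
  a = 325 − 60 × 1 = 265 ms
Then RT(8) = 265 + 60 × log₂ 8 = 265 + 60 × 3 ≈ 445.000 ms.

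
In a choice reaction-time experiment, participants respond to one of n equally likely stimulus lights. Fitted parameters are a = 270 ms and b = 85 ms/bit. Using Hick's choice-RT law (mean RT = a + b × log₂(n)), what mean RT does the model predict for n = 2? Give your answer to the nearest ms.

log₂(2) = 1 bits, so RT = 270 + 85 × 1 ≈ 355.000 ms.

355 ms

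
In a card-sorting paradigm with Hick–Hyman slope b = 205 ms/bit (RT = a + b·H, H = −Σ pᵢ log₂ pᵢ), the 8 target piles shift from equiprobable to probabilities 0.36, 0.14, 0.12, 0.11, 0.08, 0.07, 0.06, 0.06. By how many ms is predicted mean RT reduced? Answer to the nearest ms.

The RT saving is b·ΔH. Equiprobable H₀ = log₂(8) = 3.0000 bits; with the given probabilities H = 2.6922 bits.
b·(H₀ − H) = 205 × (3.0000 − 2.6922) = 63.10 ms.

63 ms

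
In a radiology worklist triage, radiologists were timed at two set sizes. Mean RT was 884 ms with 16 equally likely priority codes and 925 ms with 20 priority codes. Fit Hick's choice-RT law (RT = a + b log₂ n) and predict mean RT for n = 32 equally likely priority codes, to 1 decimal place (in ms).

Fit slope and intercept:
  b = (925 − 884) / (log₂ 20 − log₂ 16) = 41 / (4.3219 − 4) = 127.358 ms/bit
  a = 884 − 127.358 × 4 = 374.569 ms
Then RT(32) = 374.569 + 127.358 × log₂ 32 = 374.569 + 127.358 × 5 ≈ 1011.358 ms.

1011.4 ms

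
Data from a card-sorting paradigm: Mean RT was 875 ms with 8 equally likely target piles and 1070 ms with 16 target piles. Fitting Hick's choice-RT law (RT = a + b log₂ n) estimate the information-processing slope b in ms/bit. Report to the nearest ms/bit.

195 ms/bit

b = (RT₂ − RT₁)/(log₂ n₂ − log₂ n₁) = (1070 − 875)/(4 − 3) = 195 ms/bit.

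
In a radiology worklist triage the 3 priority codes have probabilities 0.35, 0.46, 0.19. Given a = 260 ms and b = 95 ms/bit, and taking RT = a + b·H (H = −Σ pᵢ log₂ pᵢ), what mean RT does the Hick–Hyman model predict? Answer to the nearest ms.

H = 0.35·log₂(1/0.35) + 0.46·log₂(1/0.46) + 0.19·log₂(1/0.19) = 1.5007 bits.
RT = 260 + 95 × 1.5007 = 402.56 ms.

403 ms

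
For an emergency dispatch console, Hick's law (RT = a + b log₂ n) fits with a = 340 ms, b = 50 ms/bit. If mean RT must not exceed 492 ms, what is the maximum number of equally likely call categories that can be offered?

8

Set 340 + 50·log₂ n ≤ 492 → log₂ n ≤ (492 − 340)/50 = 3.0400.
So n ≤ 2^3.0400 = 8.225; the largest integer n is 8.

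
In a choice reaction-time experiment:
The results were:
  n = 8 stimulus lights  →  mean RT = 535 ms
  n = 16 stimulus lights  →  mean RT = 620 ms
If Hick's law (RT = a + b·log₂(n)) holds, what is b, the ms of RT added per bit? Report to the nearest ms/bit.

85 ms/bit

Slope: b = (620 − 535) / (log₂ 16 − log₂ 8) = 85/1.0000 = 85 ms/bit.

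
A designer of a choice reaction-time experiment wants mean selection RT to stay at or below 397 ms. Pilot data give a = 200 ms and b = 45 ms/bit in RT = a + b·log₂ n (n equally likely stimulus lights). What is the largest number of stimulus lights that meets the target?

20

Information budget: (397 − 200)/45 = 4.3778 bits, so n ≤ 2^4.3778 = 20.789 → at most 20.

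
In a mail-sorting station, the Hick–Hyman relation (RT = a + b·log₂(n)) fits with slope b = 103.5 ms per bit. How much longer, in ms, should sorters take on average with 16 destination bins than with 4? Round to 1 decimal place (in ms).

ΔRT = (a + b log₂ n₂) − (a + b log₂ n₁) = b·(log₂ n₂ − log₂ n₁).
log₂(16) − log₂(4) = log₂(16/4) = log₂(4) = 2.
ΔRT = 103.5 × 2.0000 = 207.000 ms.

207.0 ms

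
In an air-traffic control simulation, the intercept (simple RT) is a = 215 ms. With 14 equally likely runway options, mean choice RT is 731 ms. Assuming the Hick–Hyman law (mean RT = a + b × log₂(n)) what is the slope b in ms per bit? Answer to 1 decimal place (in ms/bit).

b = (731 − 215) / log₂(14) = 516 / 3.8074 = 135.527 ms/bit.

135.5 ms/bit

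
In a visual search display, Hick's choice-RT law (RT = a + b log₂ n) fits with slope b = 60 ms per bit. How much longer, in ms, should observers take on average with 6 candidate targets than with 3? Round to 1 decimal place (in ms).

The intercept a cancels: ΔRT = b·(log₂ n₂ − log₂ n₁) = b·log₂(n₂/n₁).
log₂(6) − log₂(3) = log₂(6/3) = log₂(2) = 1.
ΔRT = 60 × 1.0000 = 60.000 ms.

60.0 ms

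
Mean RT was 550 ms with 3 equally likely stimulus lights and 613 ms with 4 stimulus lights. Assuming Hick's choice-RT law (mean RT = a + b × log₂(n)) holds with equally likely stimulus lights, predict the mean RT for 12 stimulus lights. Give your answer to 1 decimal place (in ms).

853.6 ms

With log₂ n on the abscissa the relation is linear; from the two conditions:
  b = (613 − 550) / (log₂ 4 − log₂ 3) = 63 / (2 − 1.5850) = 151.794 ms/bit
  a = 550 − 151.794 × 1.5850 = 309.413 ms
Then RT(12) = 309.413 + 151.794 × log₂ 12 = 309.413 + 151.794 × 3.5850 ≈ 853.587 ms.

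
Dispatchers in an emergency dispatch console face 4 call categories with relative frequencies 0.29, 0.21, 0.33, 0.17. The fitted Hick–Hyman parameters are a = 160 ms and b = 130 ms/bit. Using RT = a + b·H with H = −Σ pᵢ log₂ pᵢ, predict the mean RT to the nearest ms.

Entropy contributions −pᵢ log₂ pᵢ: 0.5179, 0.4728, 0.5278, 0.4346; sum H = 1.9531 bits.
RT = a + bH = 160 + 130·1.9531 = 413.91 ms.

414 ms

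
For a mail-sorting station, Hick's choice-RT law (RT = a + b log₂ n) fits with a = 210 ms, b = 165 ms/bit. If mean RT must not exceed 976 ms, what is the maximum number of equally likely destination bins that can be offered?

24

165·log₂ n ≤ 976 − 210 = 766, giving log₂ n ≤ 4.6424 and n ≤ 24.975. The largest whole number is 24.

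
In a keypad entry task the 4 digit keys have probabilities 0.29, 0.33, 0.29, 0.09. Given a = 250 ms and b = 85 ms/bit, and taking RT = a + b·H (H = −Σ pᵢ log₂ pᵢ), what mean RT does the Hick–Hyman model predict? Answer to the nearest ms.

409 ms

Entropy contributions −pᵢ log₂ pᵢ: 0.5179, 0.5278, 0.5179, 0.3127; sum H = 1.8763 bits.
RT = a + bH = 250 + 85·1.8763 = 409.48 ms.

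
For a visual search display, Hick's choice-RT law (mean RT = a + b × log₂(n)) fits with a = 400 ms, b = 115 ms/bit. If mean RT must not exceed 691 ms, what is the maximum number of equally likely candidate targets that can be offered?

115·log₂ n ≤ 691 − 400 = 291, giving log₂ n ≤ 2.5304 and n ≤ 5.777. The largest whole number is 5.

5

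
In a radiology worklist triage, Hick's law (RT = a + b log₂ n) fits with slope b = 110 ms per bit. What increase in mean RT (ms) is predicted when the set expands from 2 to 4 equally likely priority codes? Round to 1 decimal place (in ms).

110.0 ms

ΔRT = (a + b log₂ n₂) − (a + b log₂ n₁) = b·(log₂ n₂ − log₂ n₁).
log₂(4) − log₂(2) = log₂(4/2) = log₂(2) = 1.
ΔRT = 110 × 1.0000 = 110.000 ms.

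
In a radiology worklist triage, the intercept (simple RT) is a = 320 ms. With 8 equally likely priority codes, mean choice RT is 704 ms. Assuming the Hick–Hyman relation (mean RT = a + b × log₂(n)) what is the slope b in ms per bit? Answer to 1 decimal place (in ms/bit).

b = (704 − 320) / log₂(8) = 384 / 3 = 128.000 ms/bit.

128.0 ms/bit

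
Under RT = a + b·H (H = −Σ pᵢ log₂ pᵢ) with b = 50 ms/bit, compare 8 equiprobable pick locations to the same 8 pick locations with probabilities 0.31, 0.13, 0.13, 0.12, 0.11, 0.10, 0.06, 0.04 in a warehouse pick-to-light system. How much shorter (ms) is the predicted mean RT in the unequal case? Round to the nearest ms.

The RT saving is b·ΔH. Equiprobable H₀ = log₂(8) = 3.0000 bits; with the given probabilities H = 2.7679 bits.
b·(H₀ − H) = 50 × (3.0000 − 2.7679) = 11.60 ms.

12 ms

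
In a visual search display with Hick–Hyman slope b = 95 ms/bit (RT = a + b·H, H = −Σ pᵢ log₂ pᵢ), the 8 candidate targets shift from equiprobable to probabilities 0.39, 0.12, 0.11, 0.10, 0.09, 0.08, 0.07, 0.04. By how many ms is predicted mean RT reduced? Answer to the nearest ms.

34 ms

Equiprobable entropy H₀ = log₂ 8 = 3.0000 bits.
Skewed entropy H = −Σ pᵢ log₂ pᵢ = 2.6378 bits.
ΔRT = b·(H₀ − H) = 95 × 0.3622 = 34.41 ms.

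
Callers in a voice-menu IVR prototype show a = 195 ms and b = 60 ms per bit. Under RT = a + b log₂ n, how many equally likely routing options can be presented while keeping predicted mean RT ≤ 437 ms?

16

Set 195 + 60·log₂ n ≤ 437 → log₂ n ≤ (437 − 195)/60 = 4.0333.
So n ≤ 2^4.0333 = 16.374; the largest integer n is 16.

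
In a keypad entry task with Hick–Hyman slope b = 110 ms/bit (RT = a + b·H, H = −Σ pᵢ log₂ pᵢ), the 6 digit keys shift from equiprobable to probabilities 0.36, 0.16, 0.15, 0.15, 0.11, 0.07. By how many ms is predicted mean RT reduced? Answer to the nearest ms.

Equiprobable entropy H₀ = log₂ 6 = 2.5850 bits.
Skewed entropy H = −Σ pᵢ log₂ pᵢ = 2.3936 bits.
ΔRT = b·(H₀ − H) = 110 × 0.1914 = 21.05 ms.

21 ms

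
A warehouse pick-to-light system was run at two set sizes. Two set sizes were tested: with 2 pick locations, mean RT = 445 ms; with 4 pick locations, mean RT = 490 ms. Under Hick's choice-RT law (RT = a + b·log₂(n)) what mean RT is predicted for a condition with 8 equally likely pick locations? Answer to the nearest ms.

Solve the two-equation system in a and b:
  b = (490 − 445) / (log₂ 4 − log₂ 2) = 45 / (2 − 1) = 45 ms/bit
  a = 445 − 45 × 1 = 400 ms
Then RT(8) = 400 + 45 × log₂ 8 = 400 + 45 × 3 ≈ 535.000 ms.

535 ms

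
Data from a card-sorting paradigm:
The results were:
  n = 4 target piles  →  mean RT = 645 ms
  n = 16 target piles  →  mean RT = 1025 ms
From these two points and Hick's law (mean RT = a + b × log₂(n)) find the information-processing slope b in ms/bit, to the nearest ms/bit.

The slope on a log₂ axis is (1025 − 645) / (4 − 2) = 190 ms/bit.

190 ms/bit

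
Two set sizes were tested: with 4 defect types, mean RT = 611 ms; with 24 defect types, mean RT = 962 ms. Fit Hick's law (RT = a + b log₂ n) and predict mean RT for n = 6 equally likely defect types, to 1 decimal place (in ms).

690.4 ms

Fit slope and intercept:
  b = (962 − 611) / (log₂ 24 − log₂ 4) = 351 / (4.5850 − 2) = 135.785 ms/bit
  a = 611 − 135.785 × 2 = 339.429 ms
Then RT(6) = 339.429 + 135.785 × log₂ 6 = 339.429 + 135.785 × 2.5850 ≈ 690.429 ms.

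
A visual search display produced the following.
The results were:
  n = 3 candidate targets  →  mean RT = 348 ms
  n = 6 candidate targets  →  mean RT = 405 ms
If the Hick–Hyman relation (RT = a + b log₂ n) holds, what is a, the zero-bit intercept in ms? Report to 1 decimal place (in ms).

257.7 ms

The slope on a log₂ axis is (405 − 348) / (2.5850 − 1.5850) = 57.000 ms/bit.
Intercept: a = 348 − 57.000·log₂(3) = 257.657 ms.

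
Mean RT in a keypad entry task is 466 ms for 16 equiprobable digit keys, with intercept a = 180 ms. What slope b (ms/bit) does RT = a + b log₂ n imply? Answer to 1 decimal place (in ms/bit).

log₂(16) = 4 bits.
b = (RT − a)/log₂ n = (466 − 180) / 4 = 71.500 ms/bit.

71.5 ms/bit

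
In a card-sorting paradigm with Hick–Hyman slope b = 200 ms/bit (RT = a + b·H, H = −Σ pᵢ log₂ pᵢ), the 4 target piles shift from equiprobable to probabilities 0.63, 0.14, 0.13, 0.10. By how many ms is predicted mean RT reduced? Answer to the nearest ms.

94 ms

Equiprobable entropy H₀ = log₂ 4 = 2.0000 bits.
Skewed entropy H = −Σ pᵢ log₂ pᵢ = 1.5319 bits.
ΔRT = b·(H₀ − H) = 200 × 0.4681 = 93.62 ms.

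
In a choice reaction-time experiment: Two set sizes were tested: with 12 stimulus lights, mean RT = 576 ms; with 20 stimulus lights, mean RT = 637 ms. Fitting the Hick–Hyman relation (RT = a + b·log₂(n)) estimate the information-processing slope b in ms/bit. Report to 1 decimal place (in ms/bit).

82.8 ms/bit

The slope on a log₂ axis is (637 − 576) / (4.3219 − 3.5850) = 82.772 ms/bit.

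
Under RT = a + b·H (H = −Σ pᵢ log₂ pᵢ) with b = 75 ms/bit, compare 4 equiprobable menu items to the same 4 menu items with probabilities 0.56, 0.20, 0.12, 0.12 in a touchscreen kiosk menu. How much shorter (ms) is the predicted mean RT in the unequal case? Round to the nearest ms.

25 ms

The RT saving is b·ΔH. Equiprobable H₀ = log₂(4) = 2.0000 bits; with the given probabilities H = 1.6670 bits.
b·(H₀ − H) = 75 × (2.0000 − 1.6670) = 24.98 ms.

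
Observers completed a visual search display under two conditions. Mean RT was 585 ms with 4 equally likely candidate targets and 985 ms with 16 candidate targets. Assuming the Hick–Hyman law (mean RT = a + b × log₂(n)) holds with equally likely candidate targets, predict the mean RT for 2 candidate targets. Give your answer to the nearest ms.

Fit slope and intercept:
  b = (985 − 585) / (log₂ 16 − log₂ 4) = 400 / (4 − 2) = 200 ms/bit
  a = 585 − 200 × 2 = 185 ms
Then RT(2) = 185 + 200 × log₂ 2 = 185 + 200 × 1 ≈ 385.000 ms.

385 ms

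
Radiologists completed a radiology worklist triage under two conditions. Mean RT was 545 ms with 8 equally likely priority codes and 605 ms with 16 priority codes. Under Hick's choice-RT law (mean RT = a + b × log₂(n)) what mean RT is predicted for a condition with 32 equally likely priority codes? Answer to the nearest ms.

665 ms

RT is linear in log₂ n, so two points fix the line:
  b = (605 − 545) / (log₂ 16 − log₂ 8) = 60 / (4 − 3) = 60 ms/bit
  a = 545 − 60 × 3 = 365 ms
Then RT(32) = 365 + 60 × log₂ 32 = 365 + 60 × 5 ≈ 665.000 ms.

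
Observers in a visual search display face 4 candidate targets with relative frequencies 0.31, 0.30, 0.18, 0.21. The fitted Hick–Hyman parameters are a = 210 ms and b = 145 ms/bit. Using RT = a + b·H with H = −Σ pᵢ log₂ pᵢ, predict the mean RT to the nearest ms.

495 ms

Entropy contributions −pᵢ log₂ pᵢ: 0.5238, 0.5211, 0.4453, 0.4728; sum H = 1.9630 bits.
RT = a + bH = 210 + 145·1.9630 = 494.64 ms.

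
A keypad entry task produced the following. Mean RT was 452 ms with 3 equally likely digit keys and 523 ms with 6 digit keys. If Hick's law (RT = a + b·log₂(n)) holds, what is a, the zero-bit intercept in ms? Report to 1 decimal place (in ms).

The slope on a log₂ axis is (523 − 452) / (2.5850 − 1.5850) = 71.000 ms/bit.
a = RT₁ − b·log₂ n₁ = 452 − 71.000 × 1.5850 = 339.468 ms.

339.5 ms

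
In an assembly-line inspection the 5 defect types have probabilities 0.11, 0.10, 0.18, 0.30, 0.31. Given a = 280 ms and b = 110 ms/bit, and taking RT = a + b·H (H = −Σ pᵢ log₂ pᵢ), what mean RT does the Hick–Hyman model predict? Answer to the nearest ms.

519 ms

Entropy contributions −pᵢ log₂ pᵢ: 0.3503, 0.3322, 0.4453, 0.5211, 0.5238; sum H = 2.1727 bits.
RT = a + bH = 280 + 110·2.1727 = 518.99 ms.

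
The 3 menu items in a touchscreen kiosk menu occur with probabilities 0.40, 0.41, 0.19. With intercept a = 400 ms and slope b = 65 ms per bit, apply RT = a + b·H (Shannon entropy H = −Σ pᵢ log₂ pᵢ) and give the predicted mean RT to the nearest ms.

Entropy contributions −pᵢ log₂ pᵢ: 0.5288, 0.5274, 0.4552; sum H = 1.5114 bits.
RT = a + bH = 400 + 65·1.5114 = 498.24 ms.

498 ms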